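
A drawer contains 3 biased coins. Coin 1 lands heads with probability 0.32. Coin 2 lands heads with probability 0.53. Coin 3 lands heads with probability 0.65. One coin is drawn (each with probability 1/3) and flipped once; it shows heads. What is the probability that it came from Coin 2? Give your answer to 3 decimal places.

Tabulate prior·likelihood by source: [1] prior 0.333333, lik 0.32, product 0.1067; [2] prior 0.333333, lik 0.53, product 0.1767; [3] prior 0.333333, lik 0.65, product 0.2167.
Normalizing constant = 0.50000; the posterior for Coin 2 is its product over the sum, 0.1767/0.50000 = 0.353.

Posterior probability ≈ 0.353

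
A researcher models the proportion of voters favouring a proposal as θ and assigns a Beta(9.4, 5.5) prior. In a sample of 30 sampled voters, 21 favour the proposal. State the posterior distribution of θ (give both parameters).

The binomial likelihood is conjugate to the Beta prior: with 21 successes and 9 failures, the posterior is Beta(9.4+21, 5.5+9) = Beta(30.4, 14.5).

Posterior: Beta(30.4, 14.5)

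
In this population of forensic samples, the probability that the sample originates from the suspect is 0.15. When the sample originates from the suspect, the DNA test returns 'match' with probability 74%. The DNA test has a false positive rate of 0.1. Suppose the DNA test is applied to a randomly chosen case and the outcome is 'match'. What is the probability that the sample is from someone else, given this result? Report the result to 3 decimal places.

P(¬H | E) ≈ 0.434

Let H be the event that the sample originates from the suspect. P(H) = 0.15, so P(¬H) = 0.85. With E the 'match' result, P(E|H) = 0.74 and P(E|¬H) = 0.1.
P(E) = 0.74·0.15 + 0.1·0.85 = 0.11100 + 0.085000 = 0.19600.
By Bayes' theorem, P(H|E) = 0.11100 / 0.19600 = 0.566. Hence P(¬H|E) = 1 − 0.566 = 0.434.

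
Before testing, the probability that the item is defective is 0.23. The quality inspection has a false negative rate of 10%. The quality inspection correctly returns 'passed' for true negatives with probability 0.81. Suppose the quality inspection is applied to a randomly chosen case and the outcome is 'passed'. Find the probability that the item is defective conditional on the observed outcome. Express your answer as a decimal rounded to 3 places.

Let H be the event that the item is defective. P(H) = 0.23, so P(¬H) = 0.77. With E the 'passed' result, P(E|H) = 0.1 and P(E|¬H) = 0.81.
P(E) = 0.1·0.23 + 0.81·0.77 = 0.023000 + 0.62370 = 0.64670.
By Bayes' theorem, P(H|E) = 0.023000 / 0.64670 = 0.036.

P(H | E) ≈ 0.036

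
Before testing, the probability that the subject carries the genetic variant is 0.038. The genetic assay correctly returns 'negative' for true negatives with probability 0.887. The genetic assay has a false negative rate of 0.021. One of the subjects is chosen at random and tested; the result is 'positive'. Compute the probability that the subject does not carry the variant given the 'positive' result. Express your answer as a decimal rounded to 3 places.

P(¬H | E) ≈ 0.745

Let H be the event that the subject carries the genetic variant. P(H) = 0.038, so P(¬H) = 0.962. With E the 'positive' result, P(E|H) = 0.979 and P(E|¬H) = 0.113.
P(E) = 0.979·0.038 + 0.113·0.962 = 0.037202 + 0.10871 = 0.14591.
By Bayes' theorem, P(H|E) = 0.037202 / 0.14591 = 0.255. Hence P(¬H|E) = 1 − 0.255 = 0.745.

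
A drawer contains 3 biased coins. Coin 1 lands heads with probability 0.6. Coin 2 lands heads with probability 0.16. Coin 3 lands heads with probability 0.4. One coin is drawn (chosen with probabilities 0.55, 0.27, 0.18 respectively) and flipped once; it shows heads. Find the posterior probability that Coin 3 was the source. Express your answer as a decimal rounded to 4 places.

Posterior probability ≈ 0.1617

Tabulate prior·likelihood by source: [1] prior 0.55, lik 0.6, product 0.3300; [2] prior 0.27, lik 0.16, product 0.04320; [3] prior 0.18, lik 0.4, product 0.07200.
Normalizing constant = 0.44520; the posterior for Coin 3 is its product over the sum, 0.07200/0.44520 = 0.1617.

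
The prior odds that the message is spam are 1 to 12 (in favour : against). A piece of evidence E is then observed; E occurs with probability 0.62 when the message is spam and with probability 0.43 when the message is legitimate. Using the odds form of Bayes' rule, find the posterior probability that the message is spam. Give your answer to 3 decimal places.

Posterior probability ≈ 0.107

Prior odds = 1/12 = 0.083333. In log-odds, ln(0.083333) = -2.4849.
Add log likelihood ratio: ln(1.4419) = 0.36593.
Posterior log-odds = -2.1190, so posterior odds = exp(-2.1190) = 0.12016. Converting, P(H|E) = 0.12016/1.1202 = 0.107.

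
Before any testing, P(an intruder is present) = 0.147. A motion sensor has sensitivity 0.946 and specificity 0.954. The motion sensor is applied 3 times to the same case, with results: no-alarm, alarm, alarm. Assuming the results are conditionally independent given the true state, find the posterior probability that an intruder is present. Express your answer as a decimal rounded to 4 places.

Let H be the event that an intruder is present; start with P(H) = 0.147. P('alarm'|H) = 0.946, P('alarm'|¬H) = 0.046.
Update on result 1 ('no-alarm'): P(H) ← 0.054·0.1470 / (0.054·0.1470 + 0.954·0.8530) = 0.0079380/0.82170 = 0.0097.
Update on result 2 ('alarm'): P(H) ← 0.946·0.0097 / (0.946·0.0097 + 0.046·0.9903) = 0.0091388/0.054694 = 0.1671.
Update on result 3 ('alarm'): P(H) ← 0.946·0.1671 / (0.946·0.1671 + 0.046·0.8329) = 0.15807/0.19638 = 0.8049.

Posterior P(H) ≈ 0.8049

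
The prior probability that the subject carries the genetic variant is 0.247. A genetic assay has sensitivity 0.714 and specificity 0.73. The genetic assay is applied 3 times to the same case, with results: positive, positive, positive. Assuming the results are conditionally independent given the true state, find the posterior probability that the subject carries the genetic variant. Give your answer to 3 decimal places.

Let H be the event that the subject carries the genetic variant; start with P(H) = 0.247. P('positive'|H) = 0.714, P('positive'|¬H) = 0.27.
Update on result 1 ('positive'): P(H) ← 0.714·0.2470 / (0.714·0.2470 + 0.27·0.7530) = 0.17636/0.37967 = 0.4645.
Update on result 2 ('positive'): P(H) ← 0.714·0.4645 / (0.714·0.4645 + 0.27·0.5355) = 0.33166/0.47624 = 0.6964.
Update on result 3 ('positive'): P(H) ← 0.714·0.6964 / (0.714·0.6964 + 0.27·0.3036) = 0.49723/0.57920 = 0.8585.

Posterior P(H) ≈ 0.858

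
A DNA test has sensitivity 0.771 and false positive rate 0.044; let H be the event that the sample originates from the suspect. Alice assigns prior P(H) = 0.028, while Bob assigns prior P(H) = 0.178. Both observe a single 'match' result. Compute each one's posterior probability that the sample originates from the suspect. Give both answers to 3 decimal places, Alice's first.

Alice: 0.335; Bob: 0.791

The likelihood ratio for a 'match' result is 0.771/0.044 = 17.523.
Alice: prior odds 0.028/0.972 = 0.028807; posterior odds 0.50477; posterior probability 0.335.
Bob: prior odds 0.178/0.822 = 0.21655; posterior odds 3.7945; posterior probability 0.791.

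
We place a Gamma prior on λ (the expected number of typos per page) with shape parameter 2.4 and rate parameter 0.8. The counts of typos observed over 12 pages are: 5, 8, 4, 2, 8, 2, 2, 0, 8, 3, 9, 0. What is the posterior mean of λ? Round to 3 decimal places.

Total count ∑xᵢ = 51 over n = 12 pages.
Gamma is conjugate to the Poisson likelihood: posterior is Gamma(shape = 2.4+51 = 53.4, rate = 0.8+12 = 12.8).
Posterior mean = shape/rate = 53.4/12.8 = 4.172.

Posterior mean ≈ 4.172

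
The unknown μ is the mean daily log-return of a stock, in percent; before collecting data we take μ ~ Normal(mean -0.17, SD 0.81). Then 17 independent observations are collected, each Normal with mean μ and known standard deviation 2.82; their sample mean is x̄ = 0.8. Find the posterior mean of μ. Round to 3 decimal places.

Prior precision 1/τ₀² = 1/0.81² = 1.52416; data precision n/σ² = 17/2.82² = 2.13772.
Posterior precision = 1.52416 + 2.13772 = 3.66188.
Posterior mean = (1.52416·-0.17 + 2.13772·0.8) / 3.66188 = 0.396.

Posterior mean ≈ 0.396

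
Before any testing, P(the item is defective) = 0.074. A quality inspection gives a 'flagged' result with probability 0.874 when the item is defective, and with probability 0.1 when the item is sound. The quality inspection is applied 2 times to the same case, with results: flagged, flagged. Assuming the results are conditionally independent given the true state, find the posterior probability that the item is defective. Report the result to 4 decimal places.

With H the event that the item is defective, the joint likelihood of the observed sequence is P(data|H) = 0.874·0.874 = 0.76388 and P(data|¬H) = 0.1·0.1 = 0.010000.
Bayes: P(H|data) = 0.074·0.76388 / (0.074·0.76388 + 0.926·0.010000) = 0.056527/0.065787 = 0.8592.

Posterior P(H) ≈ 0.8592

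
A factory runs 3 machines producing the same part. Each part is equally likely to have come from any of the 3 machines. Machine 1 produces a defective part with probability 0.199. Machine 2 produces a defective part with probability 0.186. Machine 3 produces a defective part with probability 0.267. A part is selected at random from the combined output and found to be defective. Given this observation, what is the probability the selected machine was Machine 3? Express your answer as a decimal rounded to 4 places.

Posterior probability ≈ 0.4095

Tabulate prior·likelihood by source: [1] prior 0.333333, lik 0.199, product 0.06633; [2] prior 0.333333, lik 0.186, product 0.06200; [3] prior 0.333333, lik 0.267, product 0.08900.
Normalizing constant = 0.21733; the posterior for Machine 3 is its product over the sum, 0.08900/0.21733 = 0.4095.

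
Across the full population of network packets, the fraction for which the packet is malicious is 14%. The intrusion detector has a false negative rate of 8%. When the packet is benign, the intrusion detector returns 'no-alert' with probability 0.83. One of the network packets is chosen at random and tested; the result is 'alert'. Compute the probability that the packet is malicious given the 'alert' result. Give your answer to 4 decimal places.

P(H | E) ≈ 0.4684

Write H for 'the packet is malicious'. Prior odds H:¬H = 0.14/0.86 = 0.16279. For the 'alert' outcome, the likelihood ratio is 0.92/0.17 = 5.4118.
Posterior odds = 0.16279 × 5.4118 = 0.88098, so P(H|E) = 0.88098/(1+0.88098) = 0.4684.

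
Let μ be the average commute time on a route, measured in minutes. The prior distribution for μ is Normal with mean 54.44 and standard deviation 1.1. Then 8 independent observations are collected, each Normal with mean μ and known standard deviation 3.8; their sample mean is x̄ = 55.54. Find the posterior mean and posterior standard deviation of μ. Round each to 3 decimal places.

With known σ, the Normal prior is conjugate. Weight on the data is w = (n/σ²)/(n/σ² + 1/τ₀²) = 0.554017/(0.554017+0.826446) = 0.40133.
Posterior mean = w·x̄ + (1−w)·μ₀ = 0.40133·55.54 + 0.59867·54.44 = 54.881. Posterior variance = 1/(0.554017+0.826446) = 0.724395, so SD = 0.851.

Posterior mean ≈ 54.881; posterior SD ≈ 0.851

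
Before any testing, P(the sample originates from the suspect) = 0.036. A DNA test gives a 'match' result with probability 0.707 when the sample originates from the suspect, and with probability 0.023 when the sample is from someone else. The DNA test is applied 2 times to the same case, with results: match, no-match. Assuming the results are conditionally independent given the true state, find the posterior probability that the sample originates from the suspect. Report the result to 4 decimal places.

With H the event that the sample originates from the suspect, the joint likelihood of the observed sequence is P(data|H) = 0.707·0.293 = 0.20715 and P(data|¬H) = 0.023·0.977 = 0.022471.
Bayes: P(H|data) = 0.036·0.20715 / (0.036·0.20715 + 0.964·0.022471) = 0.0074574/0.029119 = 0.2561.

Posterior P(H) ≈ 0.2561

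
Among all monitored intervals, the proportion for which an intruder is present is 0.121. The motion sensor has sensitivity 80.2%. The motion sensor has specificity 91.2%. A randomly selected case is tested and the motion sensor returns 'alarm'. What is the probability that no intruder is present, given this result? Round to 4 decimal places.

P(¬H | E) ≈ 0.4435

Let H be the event that an intruder is present. P(H) = 0.121, so P(¬H) = 0.879. With E the 'alarm' result, P(E|H) = 0.802 and P(E|¬H) = 0.088.
P(E) = 0.802·0.121 + 0.088·0.879 = 0.097042 + 0.077352 = 0.17439.
By Bayes' theorem, P(H|E) = 0.097042 / 0.17439 = 0.5565. Hence P(¬H|E) = 1 − 0.5565 = 0.4435.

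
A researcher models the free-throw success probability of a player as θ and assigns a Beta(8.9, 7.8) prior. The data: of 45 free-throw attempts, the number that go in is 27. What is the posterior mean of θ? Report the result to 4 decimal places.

Observing 27 successes and 18 failures updates Beta(8.9, 7.8) by adding the success and failure counts to the two shape parameters: α = 8.9+27 = 35.9, β = 7.8+18 = 25.8.
E[θ | data] = 35.9/(35.9+25.8) = 0.5818.

Posterior mean ≈ 0.5818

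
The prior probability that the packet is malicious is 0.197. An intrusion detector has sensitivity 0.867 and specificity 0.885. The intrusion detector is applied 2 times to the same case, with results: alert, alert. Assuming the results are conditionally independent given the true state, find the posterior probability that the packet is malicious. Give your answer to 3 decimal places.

With H the event that the packet is malicious, the joint likelihood of the observed sequence is P(data|H) = 0.867·0.867 = 0.75169 and P(data|¬H) = 0.115·0.115 = 0.013225.
Bayes: P(H|data) = 0.197·0.75169 / (0.197·0.75169 + 0.803·0.013225) = 0.14808/0.15870 = 0.9331.

Posterior P(H) ≈ 0.933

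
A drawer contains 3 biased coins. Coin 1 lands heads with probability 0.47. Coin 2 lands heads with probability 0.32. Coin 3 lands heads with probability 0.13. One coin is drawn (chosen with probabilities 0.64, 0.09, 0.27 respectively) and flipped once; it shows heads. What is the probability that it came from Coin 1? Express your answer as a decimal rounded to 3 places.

Posterior probability ≈ 0.825

Tabulate prior·likelihood by source: [1] prior 0.64, lik 0.47, product 0.3008; [2] prior 0.09, lik 0.32, product 0.02880; [3] prior 0.27, lik 0.13, product 0.03510.
Normalizing constant = 0.36470; the posterior for Coin 1 is its product over the sum, 0.3008/0.36470 = 0.825.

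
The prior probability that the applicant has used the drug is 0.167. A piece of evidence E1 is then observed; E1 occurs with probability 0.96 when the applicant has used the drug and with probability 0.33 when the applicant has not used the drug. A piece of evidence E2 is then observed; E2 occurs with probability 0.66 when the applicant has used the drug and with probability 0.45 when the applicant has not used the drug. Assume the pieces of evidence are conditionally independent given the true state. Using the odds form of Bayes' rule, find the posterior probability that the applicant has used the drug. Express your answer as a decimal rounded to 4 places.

Posterior probability ≈ 0.4610

Prior odds = 0.167/(1−0.167) = 0.20048. In log-odds, ln(0.20048) = -1.6070.
Add log likelihood ratios: ln(2.9091) + ln(1.4667) = 1.4508.
Posterior log-odds = -0.15621, so posterior odds = exp(-0.15621) = 0.85538. Converting, P(H|E) = 0.85538/1.8554 = 0.4610.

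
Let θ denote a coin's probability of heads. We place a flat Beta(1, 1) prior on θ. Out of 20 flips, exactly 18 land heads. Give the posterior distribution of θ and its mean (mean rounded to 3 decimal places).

Posterior: Beta(19, 3); mean ≈ 0.864

Observing 18 successes and 2 failures updates Beta(1, 1) by adding the success and failure counts to the two shape parameters: α = 1+18 = 19, β = 1+2 = 3.
E[θ | data] = 19/(19+3) = 0.864.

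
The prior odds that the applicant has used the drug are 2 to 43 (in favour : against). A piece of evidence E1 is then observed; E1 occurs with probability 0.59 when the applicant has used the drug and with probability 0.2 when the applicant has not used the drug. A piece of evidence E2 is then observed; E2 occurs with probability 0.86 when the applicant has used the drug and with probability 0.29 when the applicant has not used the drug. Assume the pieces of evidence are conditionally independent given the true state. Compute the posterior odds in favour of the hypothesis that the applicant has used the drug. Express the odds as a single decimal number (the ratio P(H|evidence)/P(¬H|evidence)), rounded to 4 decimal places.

Posterior odds ≈ 0.4069

Prior odds = 2/43 = 0.046512.
Likelihood ratio for E1 = 0.59/0.2 = 2.9500.
Likelihood ratio for E2 = 0.86/0.29 = 2.9655.
Posterior odds = prior odds × LR₁ × LR₂ = 0.40690.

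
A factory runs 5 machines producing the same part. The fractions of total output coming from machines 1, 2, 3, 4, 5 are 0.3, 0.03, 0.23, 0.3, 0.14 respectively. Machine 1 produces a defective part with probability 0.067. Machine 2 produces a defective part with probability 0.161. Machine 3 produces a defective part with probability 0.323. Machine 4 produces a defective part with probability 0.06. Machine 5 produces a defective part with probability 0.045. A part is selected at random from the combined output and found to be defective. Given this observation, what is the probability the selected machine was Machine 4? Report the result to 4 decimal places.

Posterior probability ≈ 0.1457

P(defective|M1) = 0.067; P(defective|M2) = 0.161; P(defective|M3) = 0.323; P(defective|M4) = 0.06; P(defective|M5) = 0.045.
Prior × likelihood for each source: 0.3·0.067=0.02010, 0.03·0.161=0.004830, 0.23·0.323=0.07429, 0.3·0.06=0.01800, 0.14·0.045=0.006300. Summing gives P(defective) = 0.12352.
P(Machine 4 | defective) = 0.01800 / 0.12352 = 0.1457.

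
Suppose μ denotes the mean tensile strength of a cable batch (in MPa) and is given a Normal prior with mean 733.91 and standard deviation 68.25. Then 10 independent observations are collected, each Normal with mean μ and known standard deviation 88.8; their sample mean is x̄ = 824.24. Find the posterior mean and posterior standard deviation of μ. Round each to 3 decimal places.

Prior precision 1/τ₀² = 1/68.25² = 0.00021468; data precision n/σ² = 10/88.8² = 0.00126816.
Posterior precision = 0.00021468 + 0.00126816 = 0.00148284, giving posterior SD = 1/√0.00148284 = 25.969.
Posterior mean = (0.00021468·733.91 + 0.00126816·824.24) / 0.00148284 = 811.162.

Posterior mean ≈ 811.162; posterior SD ≈ 25.969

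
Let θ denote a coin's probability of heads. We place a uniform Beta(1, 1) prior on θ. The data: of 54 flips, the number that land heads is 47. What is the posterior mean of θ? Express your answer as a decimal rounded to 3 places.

Posterior mean ≈ 0.857

Observing 47 successes and 7 failures updates Beta(1, 1) by adding the success and failure counts to the two shape parameters: α = 1+47 = 48, β = 1+7 = 8.
E[θ | data] = 48/(48+8) = 0.857.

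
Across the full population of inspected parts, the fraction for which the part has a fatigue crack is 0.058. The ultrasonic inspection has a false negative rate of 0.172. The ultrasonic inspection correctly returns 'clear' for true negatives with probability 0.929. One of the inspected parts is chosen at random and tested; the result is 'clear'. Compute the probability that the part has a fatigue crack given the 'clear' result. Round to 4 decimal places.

Let H be the event that the part has a fatigue crack. P(H) = 0.058, so P(¬H) = 0.942. With E the 'clear' result, P(E|H) = 0.172 and P(E|¬H) = 0.929.
P(E) = 0.172·0.058 + 0.929·0.942 = 0.0099760 + 0.87512 = 0.88509.
By Bayes' theorem, P(H|E) = 0.0099760 / 0.88509 = 0.0113.

P(H | E) ≈ 0.0113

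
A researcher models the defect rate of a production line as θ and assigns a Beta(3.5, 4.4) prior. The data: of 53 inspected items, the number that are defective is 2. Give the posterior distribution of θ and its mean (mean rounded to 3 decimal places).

Posterior: Beta(5.5, 55.4); mean ≈ 0.090

Observing 2 successes and 51 failures updates Beta(3.5, 4.4) by adding the success and failure counts to the two shape parameters: α = 3.5+2 = 5.5, β = 4.4+51 = 55.4.
E[θ | data] = 5.5/(5.5+55.4) = 0.090.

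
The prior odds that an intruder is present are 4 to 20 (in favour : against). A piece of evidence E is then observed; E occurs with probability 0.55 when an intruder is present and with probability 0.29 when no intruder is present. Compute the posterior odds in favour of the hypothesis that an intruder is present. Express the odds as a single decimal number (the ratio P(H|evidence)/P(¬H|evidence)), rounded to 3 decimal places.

Posterior odds ≈ 0.379

Prior odds = 4/20 = 0.20000.
Likelihood ratio for E = 0.55/0.29 = 1.8966.
Posterior odds = prior odds × LR = 0.37931.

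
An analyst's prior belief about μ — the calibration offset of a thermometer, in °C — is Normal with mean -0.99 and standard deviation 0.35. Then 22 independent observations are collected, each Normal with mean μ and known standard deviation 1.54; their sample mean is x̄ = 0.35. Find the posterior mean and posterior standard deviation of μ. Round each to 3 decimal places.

Posterior mean ≈ -0.277; posterior SD ≈ 0.239

Prior precision 1/τ₀² = 1/0.35² = 8.16327; data precision n/σ² = 22/1.54² = 9.27644.
Posterior precision = 8.16327 + 9.27644 = 17.4397, giving posterior SD = 1/√17.4397 = 0.239.
Posterior mean = (8.16327·-0.99 + 9.27644·0.35) / 17.4397 = -0.277.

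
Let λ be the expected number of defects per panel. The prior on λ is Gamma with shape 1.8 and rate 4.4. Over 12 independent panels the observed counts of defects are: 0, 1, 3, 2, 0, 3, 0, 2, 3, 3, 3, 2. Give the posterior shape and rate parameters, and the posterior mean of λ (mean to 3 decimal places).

Posterior: Gamma(shape=23.8, rate=16.4); mean ≈ 1.451

Total count ∑xᵢ = 22 over n = 12 panels.
Gamma is conjugate to the Poisson likelihood: posterior is Gamma(shape = 1.8+22 = 23.8, rate = 4.4+12 = 16.4).
E[λ | data] = 23.8/16.4 = 1.451.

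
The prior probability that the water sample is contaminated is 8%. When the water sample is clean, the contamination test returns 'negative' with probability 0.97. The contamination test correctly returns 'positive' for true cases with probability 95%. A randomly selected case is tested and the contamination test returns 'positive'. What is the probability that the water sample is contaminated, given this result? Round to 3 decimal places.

Write H for 'the water sample is contaminated'. Prior odds H:¬H = 0.08/0.92 = 0.086957. For the 'positive' outcome, the likelihood ratio is 0.95/0.03 = 31.667.
Posterior odds = 0.086957 × 31.667 = 2.7536, so P(H|E) = 2.7536/(1+2.7536) = 0.734.

P(H | E) ≈ 0.734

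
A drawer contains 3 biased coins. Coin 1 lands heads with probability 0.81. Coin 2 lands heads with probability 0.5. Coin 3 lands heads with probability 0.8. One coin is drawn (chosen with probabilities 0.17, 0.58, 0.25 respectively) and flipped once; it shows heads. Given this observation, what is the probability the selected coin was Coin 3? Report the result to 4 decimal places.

Posterior probability ≈ 0.3186

P(heads|C1) = 0.81; P(heads|C2) = 0.5; P(heads|C3) = 0.8.
Prior × likelihood for each source: 0.17·0.81=0.1377, 0.58·0.5=0.2900, 0.25·0.8=0.2000. Summing gives P(heads) = 0.62770.
P(Coin 3 | heads) = 0.2000 / 0.62770 = 0.3186.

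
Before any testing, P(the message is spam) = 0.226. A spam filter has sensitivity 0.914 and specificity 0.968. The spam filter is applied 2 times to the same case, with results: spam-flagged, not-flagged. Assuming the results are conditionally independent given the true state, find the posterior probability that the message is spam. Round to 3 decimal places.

With H the event that the message is spam, the joint likelihood of the observed sequence is P(data|H) = 0.914·0.086 = 0.078604 and P(data|¬H) = 0.032·0.968 = 0.030976.
Bayes: P(H|data) = 0.226·0.078604 / (0.226·0.078604 + 0.774·0.030976) = 0.017765/0.041740 = 0.4256.

Posterior P(H) ≈ 0.426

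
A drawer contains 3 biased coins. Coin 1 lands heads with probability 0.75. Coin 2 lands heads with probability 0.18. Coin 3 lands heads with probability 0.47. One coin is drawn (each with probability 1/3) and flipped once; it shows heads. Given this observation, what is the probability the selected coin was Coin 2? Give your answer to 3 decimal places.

Posterior probability ≈ 0.129

Tabulate prior·likelihood by source: [1] prior 0.333333, lik 0.75, product 0.2500; [2] prior 0.333333, lik 0.18, product 0.06000; [3] prior 0.333333, lik 0.47, product 0.1567.
Normalizing constant = 0.46667; the posterior for Coin 2 is its product over the sum, 0.06000/0.46667 = 0.129.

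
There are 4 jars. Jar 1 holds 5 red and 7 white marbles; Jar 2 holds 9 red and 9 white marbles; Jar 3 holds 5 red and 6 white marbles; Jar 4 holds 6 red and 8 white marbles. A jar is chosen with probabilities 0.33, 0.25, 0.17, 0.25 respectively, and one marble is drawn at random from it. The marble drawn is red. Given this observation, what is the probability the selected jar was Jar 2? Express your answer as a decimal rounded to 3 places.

Posterior probability ≈ 0.280

Tabulate prior·likelihood by source: [1] prior 0.33, lik 0.4167, product 0.1375; [2] prior 0.25, lik 0.5, product 0.1250; [3] prior 0.17, lik 0.4545, product 0.07727; [4] prior 0.25, lik 0.4286, product 0.1071.
Normalizing constant = 0.44692; the posterior for Jar 2 is its product over the sum, 0.1250/0.44692 = 0.280.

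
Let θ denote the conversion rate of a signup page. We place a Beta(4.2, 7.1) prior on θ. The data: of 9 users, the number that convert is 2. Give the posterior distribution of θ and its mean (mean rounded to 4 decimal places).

Posterior: Beta(6.2, 14.1); mean ≈ 0.3054

The binomial likelihood is conjugate to the Beta prior: with 2 successes and 7 failures, the posterior is Beta(4.2+2, 7.1+7) = Beta(6.2, 14.1).
E[θ | data] = 6.2/(6.2+14.1) = 0.3054.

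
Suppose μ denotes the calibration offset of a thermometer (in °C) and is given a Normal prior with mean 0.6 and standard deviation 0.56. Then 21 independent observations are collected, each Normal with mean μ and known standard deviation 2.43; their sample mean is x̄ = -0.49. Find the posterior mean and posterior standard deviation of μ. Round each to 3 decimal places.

With known σ, the Normal prior is conjugate. Weight on the data is w = (n/σ²)/(n/σ² + 1/τ₀²) = 3.55637/(3.55637+3.18878) = 0.52725.
Posterior mean = w·x̄ + (1−w)·μ₀ = 0.52725·-0.49 + 0.47275·0.6 = 0.025. Posterior variance = 1/(3.55637+3.18878) = 0.148255, so SD = 0.385.

Posterior mean ≈ 0.025; posterior SD ≈ 0.385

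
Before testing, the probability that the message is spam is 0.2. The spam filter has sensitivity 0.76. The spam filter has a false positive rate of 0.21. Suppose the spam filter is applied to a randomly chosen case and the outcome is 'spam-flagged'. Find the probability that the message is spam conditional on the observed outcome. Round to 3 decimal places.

P(H | E) ≈ 0.475

Let H be the event that the message is spam. P(H) = 0.2, so P(¬H) = 0.8. With E the 'spam-flagged' result, P(E|H) = 0.76 and P(E|¬H) = 0.21.
P(E) = 0.76·0.2 + 0.21·0.8 = 0.15200 + 0.16800 = 0.32000.
By Bayes' theorem, P(H|E) = 0.15200 / 0.32000 = 0.475.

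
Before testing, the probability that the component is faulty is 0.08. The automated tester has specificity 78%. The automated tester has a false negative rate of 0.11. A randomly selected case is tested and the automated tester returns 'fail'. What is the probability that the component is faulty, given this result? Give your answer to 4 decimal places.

Write H for 'the component is faulty'. Prior odds H:¬H = 0.08/0.92 = 0.086957. For the 'fail' outcome, the likelihood ratio is 0.89/0.22 = 4.0455.
Posterior odds = 0.086957 × 4.0455 = 0.35178, so P(H|E) = 0.35178/(1+0.35178) = 0.2602.

P(H | E) ≈ 0.2602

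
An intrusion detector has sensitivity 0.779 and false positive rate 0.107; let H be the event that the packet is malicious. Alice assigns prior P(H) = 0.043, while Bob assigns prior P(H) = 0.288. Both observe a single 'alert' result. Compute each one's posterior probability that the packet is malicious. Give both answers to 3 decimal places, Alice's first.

Alice: 0.246; Bob: 0.747

P('+'|H) = 0.779, P('+'|¬H) = 0.107.
Alice: numerator 0.779·0.043 = 0.033497; evidence = 0.033497+0.107·0.957 = 0.13590; posterior = 0.246.
Bob: numerator 0.779·0.288 = 0.22435; evidence = 0.22435+0.107·0.712 = 0.30054; posterior = 0.747.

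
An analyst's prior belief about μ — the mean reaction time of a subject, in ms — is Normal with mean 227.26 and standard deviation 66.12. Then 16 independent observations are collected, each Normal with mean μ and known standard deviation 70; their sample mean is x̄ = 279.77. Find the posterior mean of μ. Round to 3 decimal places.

Posterior mean ≈ 276.332

Prior precision 1/τ₀² = 1/66.12² = 0.00022874; data precision n/σ² = 16/70² = 0.00326531.
Posterior precision = 0.00022874 + 0.00326531 = 0.00349404.
Posterior mean = (0.00022874·227.26 + 0.00326531·279.77) / 0.00349404 = 276.332.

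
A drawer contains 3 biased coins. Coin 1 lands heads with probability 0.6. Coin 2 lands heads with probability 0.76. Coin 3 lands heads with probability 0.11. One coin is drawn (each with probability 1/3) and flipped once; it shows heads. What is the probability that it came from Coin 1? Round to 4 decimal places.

P(heads|C1) = 0.6; P(heads|C2) = 0.76; P(heads|C3) = 0.11.
Prior × likelihood for each source: 0.333333·0.6=0.2000, 0.333333·0.76=0.2533, 0.333333·0.11=0.03667. Summing gives P(heads) = 0.49000.
P(Coin 1 | heads) = 0.2000 / 0.49000 = 0.4082.

Posterior probability ≈ 0.4082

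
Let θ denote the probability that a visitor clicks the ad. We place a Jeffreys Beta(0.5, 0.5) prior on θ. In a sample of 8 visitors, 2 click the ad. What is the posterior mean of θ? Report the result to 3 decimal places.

The binomial likelihood is conjugate to the Beta prior: with 2 successes and 6 failures, the posterior is Beta(0.5+2, 0.5+6) = Beta(2.5, 6.5).
Posterior mean = α/(α+β) = 2.5/9 = 0.278.

Posterior mean ≈ 0.278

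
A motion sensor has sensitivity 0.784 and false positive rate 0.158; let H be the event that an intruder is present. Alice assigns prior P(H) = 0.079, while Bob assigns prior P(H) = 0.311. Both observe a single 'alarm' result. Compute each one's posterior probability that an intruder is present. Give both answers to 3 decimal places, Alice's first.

Alice: 0.299; Bob: 0.691

P('+'|H) = 0.784, P('+'|¬H) = 0.158.
Alice: numerator 0.784·0.079 = 0.061936; evidence = 0.061936+0.158·0.921 = 0.20745; posterior = 0.299.
Bob: numerator 0.784·0.311 = 0.24382; evidence = 0.24382+0.158·0.689 = 0.35269; posterior = 0.691.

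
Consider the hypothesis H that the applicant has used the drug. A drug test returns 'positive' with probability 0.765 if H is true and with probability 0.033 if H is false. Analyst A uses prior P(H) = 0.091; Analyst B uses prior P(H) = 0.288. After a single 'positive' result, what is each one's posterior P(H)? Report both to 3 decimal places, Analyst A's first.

P('+'|H) = 0.765, P('+'|¬H) = 0.033.
Analyst A: numerator 0.765·0.091 = 0.069615; evidence = 0.069615+0.033·0.909 = 0.099612; posterior = 0.699.
Analyst B: numerator 0.765·0.288 = 0.22032; evidence = 0.22032+0.033·0.712 = 0.24382; posterior = 0.904.

Analyst A: 0.699; Analyst B: 0.904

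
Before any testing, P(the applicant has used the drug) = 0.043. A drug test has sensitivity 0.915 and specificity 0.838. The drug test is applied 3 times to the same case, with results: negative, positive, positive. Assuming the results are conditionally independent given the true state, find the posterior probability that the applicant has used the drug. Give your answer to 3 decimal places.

Posterior P(H) ≈ 0.127

With H the event that the applicant has used the drug, the joint likelihood of the observed sequence is P(data|H) = 0.085·0.915·0.915 = 0.071164 and P(data|¬H) = 0.838·0.162·0.162 = 0.021992.
Bayes: P(H|data) = 0.043·0.071164 / (0.043·0.071164 + 0.957·0.021992) = 0.0030601/0.024107 = 0.1269.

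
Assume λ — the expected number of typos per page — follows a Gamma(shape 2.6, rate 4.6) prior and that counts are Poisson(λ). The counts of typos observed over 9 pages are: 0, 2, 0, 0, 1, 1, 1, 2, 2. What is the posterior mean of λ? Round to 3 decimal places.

Total count ∑xᵢ = 9 over n = 9 pages.
Gamma is conjugate to the Poisson likelihood: posterior is Gamma(shape = 2.6+9 = 11.6, rate = 4.6+9 = 13.6).
Posterior mean = shape/rate = 11.6/13.6 = 0.853.

Posterior mean ≈ 0.853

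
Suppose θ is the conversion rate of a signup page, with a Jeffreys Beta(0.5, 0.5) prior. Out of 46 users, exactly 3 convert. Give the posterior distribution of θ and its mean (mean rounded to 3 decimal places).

Posterior: Beta(3.5, 43.5); mean ≈ 0.074

Observing 3 successes and 43 failures updates Beta(0.5, 0.5) by adding the success and failure counts to the two shape parameters: α = 0.5+3 = 3.5, β = 0.5+43 = 43.5.
Posterior mean = α/(α+β) = 3.5/47 = 0.074.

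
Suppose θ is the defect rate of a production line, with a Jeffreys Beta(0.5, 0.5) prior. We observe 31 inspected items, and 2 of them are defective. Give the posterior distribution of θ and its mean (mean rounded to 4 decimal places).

Posterior: Beta(2.5, 29.5); mean ≈ 0.0781

Observing 2 successes and 29 failures updates Beta(0.5, 0.5) by adding the success and failure counts to the two shape parameters: α = 0.5+2 = 2.5, β = 0.5+29 = 29.5.
E[θ | data] = 2.5/(2.5+29.5) = 0.0781.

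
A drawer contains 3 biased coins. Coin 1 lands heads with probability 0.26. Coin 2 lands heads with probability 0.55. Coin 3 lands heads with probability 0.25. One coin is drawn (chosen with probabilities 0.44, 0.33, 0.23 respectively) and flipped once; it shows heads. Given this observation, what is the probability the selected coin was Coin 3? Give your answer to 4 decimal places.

P(heads|C1) = 0.26; P(heads|C2) = 0.55; P(heads|C3) = 0.25.
Prior × likelihood for each source: 0.44·0.26=0.1144, 0.33·0.55=0.1815, 0.23·0.25=0.05750. Summing gives P(heads) = 0.35340.
P(Coin 3 | heads) = 0.05750 / 0.35340 = 0.1627.

Posterior probability ≈ 0.1627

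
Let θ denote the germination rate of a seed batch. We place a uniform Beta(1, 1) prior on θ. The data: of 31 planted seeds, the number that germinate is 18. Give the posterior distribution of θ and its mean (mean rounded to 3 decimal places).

The binomial likelihood is conjugate to the Beta prior: with 18 successes and 13 failures, the posterior is Beta(1+18, 1+13) = Beta(19, 14).
Posterior mean = α/(α+β) = 19/33 = 0.576.

Posterior: Beta(19, 14); mean ≈ 0.576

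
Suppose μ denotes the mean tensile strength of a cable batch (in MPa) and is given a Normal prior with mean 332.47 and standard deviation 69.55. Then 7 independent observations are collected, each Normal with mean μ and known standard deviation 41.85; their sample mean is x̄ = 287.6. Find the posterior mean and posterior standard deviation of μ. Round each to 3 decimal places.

Posterior mean ≈ 289.807; posterior SD ≈ 15.424

With known σ, the Normal prior is conjugate. Weight on the data is w = (n/σ²)/(n/σ² + 1/τ₀²) = 0.00399675/(0.00399675+0.00020673) = 0.95082.
Posterior mean = w·x̄ + (1−w)·μ₀ = 0.95082·287.6 + 0.049181·332.47 = 289.807. Posterior variance = 1/(0.00399675+0.00020673) = 237.898, so SD = 15.424.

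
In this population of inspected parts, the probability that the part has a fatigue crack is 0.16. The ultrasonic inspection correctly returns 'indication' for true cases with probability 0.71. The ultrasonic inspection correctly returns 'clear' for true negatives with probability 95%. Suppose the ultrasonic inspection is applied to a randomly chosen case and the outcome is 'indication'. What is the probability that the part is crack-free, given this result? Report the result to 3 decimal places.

Write H for 'the part has a fatigue crack'. Prior odds H:¬H = 0.16/0.84 = 0.19048. For the 'indication' outcome, the likelihood ratio is 0.71/0.05 = 14.200.
Posterior odds = 0.19048 × 14.200 = 2.7048, so P(H|E) = 2.7048/(1+2.7048) = 0.730. Then P(¬H|E) = 1 − 0.730 = 0.270.

P(¬H | E) ≈ 0.270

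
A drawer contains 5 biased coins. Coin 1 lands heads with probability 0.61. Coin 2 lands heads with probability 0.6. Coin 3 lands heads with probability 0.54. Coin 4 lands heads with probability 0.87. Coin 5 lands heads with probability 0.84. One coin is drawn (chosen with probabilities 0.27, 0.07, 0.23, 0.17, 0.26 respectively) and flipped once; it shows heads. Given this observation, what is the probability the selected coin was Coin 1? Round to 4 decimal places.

Posterior probability ≈ 0.2362

Tabulate prior·likelihood by source: [1] prior 0.27, lik 0.61, product 0.1647; [2] prior 0.07, lik 0.6, product 0.04200; [3] prior 0.23, lik 0.54, product 0.1242; [4] prior 0.17, lik 0.87, product 0.1479; [5] prior 0.26, lik 0.84, product 0.2184.
Normalizing constant = 0.69720; the posterior for Coin 1 is its product over the sum, 0.1647/0.69720 = 0.2362.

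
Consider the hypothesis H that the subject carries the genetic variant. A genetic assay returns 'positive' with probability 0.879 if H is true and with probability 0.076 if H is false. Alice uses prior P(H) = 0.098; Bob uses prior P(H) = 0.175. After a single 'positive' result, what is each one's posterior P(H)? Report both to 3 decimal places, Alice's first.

Alice: 0.557; Bob: 0.710

The likelihood ratio for a 'positive' result is 0.879/0.076 = 11.566.
Alice: prior odds 0.098/0.902 = 0.10865; posterior odds 1.2566; posterior probability 0.557.
Bob: prior odds 0.175/0.825 = 0.21212; posterior odds 2.4533; posterior probability 0.710.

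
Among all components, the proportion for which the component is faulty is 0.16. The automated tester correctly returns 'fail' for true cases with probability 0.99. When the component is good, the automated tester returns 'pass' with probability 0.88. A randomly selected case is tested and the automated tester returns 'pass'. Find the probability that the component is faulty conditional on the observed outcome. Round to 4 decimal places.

Let H be the event that the component is faulty. P(H) = 0.16, so P(¬H) = 0.84. With E the 'pass' result, P(E|H) = 0.01 and P(E|¬H) = 0.88.
P(E) = 0.01·0.16 + 0.88·0.84 = 0.0016000 + 0.73920 = 0.74080.
By Bayes' theorem, P(H|E) = 0.0016000 / 0.74080 = 0.0022.

P(H | E) ≈ 0.0022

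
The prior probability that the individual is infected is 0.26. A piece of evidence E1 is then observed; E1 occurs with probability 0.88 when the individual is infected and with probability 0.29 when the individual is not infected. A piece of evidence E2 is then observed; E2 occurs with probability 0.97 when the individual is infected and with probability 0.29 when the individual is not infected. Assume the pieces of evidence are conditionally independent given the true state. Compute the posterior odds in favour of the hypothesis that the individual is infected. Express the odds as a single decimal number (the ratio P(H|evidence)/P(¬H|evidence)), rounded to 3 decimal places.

Posterior odds ≈ 3.566

Prior odds = 0.26/(1−0.26) = 0.35135.
Likelihood ratio for E1 = 0.88/0.29 = 3.0345.
Likelihood ratio for E2 = 0.97/0.29 = 3.3448.
Posterior odds = prior odds × LR₁ × LR₂ = 3.5662.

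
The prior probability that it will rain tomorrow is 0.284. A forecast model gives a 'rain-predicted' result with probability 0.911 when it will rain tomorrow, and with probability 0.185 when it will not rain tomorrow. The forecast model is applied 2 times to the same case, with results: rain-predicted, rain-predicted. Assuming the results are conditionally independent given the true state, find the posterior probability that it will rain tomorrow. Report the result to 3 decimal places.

Let H be the event that it will rain tomorrow; start with P(H) = 0.284. P('rain-predicted'|H) = 0.911, P('rain-predicted'|¬H) = 0.185.
Update on result 1 ('rain-predicted'): P(H) ← 0.911·0.2840 / (0.911·0.2840 + 0.185·0.7160) = 0.25872/0.39118 = 0.6614.
Update on result 2 ('rain-predicted'): P(H) ← 0.911·0.6614 / (0.911·0.6614 + 0.185·0.3386) = 0.60252/0.66517 = 0.9058.

Posterior P(H) ≈ 0.906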